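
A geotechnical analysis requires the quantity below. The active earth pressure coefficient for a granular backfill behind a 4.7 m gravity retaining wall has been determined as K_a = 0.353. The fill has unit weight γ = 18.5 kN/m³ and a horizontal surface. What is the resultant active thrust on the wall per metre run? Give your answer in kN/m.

72.1 kN/m

P = ½ K_a γ H² = 0.5 × 0.353 × 18.5 × 4.7² = 72.13 kN/m.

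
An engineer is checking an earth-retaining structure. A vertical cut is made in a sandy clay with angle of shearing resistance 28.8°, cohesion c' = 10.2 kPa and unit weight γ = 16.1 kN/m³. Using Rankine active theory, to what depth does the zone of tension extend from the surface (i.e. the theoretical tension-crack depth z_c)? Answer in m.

2.14 m

K_a = tan²(45° − 28.8°/2) = 0.3498; √K_a = 0.5914.
The active pressure is zero where K_a γ z = 2c√K_a, so z_c = 2c/(γ√K_a) = 2×10.2/(16.1×0.5914) = 2.143 m.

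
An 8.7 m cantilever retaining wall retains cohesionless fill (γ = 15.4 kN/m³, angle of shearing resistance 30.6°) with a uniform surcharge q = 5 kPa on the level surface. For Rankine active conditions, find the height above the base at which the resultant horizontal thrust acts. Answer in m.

3.00 m

K_a = 0.3253.
Triangular part P₁ = ½K_aγH² = 189.6 at H/3 = 2.900 m; rectangular part P₂ = K_a q H = 14.15 at H/2 = 4.350 m.
ȳ = (P₁·2.900 + P₂·4.350)/(P₁+P₂) = 3.001 m.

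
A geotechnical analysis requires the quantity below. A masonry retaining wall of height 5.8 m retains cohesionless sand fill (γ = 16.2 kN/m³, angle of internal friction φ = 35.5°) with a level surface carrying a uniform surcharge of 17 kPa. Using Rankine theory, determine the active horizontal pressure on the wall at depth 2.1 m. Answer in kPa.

13.5 kPa

K_a = (1 − sin φ)/(1 + sin φ) = 0.2653.
σ_v = γz + q = 16.2 × 2.1 + 17 = 51.02 kPa.
σ_h = K_a σ_v = 0.2653 × 51.02 = 13.53 kPa.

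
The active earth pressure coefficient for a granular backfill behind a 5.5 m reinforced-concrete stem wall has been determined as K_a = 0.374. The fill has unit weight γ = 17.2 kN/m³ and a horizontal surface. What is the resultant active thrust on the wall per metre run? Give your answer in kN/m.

97.3 kN/m

P = ½ K_a γ H² = 0.5 × 0.374 × 17.2 × 5.5² = 97.30 kN/m.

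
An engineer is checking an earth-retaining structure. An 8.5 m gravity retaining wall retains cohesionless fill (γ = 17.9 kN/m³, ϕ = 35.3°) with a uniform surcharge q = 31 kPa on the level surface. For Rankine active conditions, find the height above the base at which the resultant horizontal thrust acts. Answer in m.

3.24 m

K_a = 0.2675.
Triangular part P₁ = ½K_aγH² = 173.0 at H/3 = 2.833 m; rectangular part P₂ = K_a q H = 70.50 at H/2 = 4.250 m.
ȳ = (P₁·2.833 + P₂·4.250)/(P₁+P₂) = 3.243 m.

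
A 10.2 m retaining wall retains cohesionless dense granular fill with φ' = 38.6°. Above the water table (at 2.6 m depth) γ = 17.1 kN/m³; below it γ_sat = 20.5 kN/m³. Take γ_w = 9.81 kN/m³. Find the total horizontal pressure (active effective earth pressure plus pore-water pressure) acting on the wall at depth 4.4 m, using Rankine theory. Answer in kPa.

K_a = (1 − sin φ)/(1 + sin φ) = 0.2316.
γ' = 20.5 − 9.81 = 10.69 kN/m³.
Effective vertical stress at 4.4 m: σ'_v = 17.1×2.6 + 10.69×1.80 = 63.70 kPa.
σ'_h = K_a σ'_v = 0.2316 × 63.70 = 14.75 kPa; u = γ_w × 1.80 = 17.66 kPa.
Total σ_h = 14.75 + 17.66 = 32.41 kPa.

32.4 kPa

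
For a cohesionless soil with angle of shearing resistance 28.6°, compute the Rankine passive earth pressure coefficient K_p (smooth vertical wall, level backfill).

K_p = (1 + sin φ)/(1 − sin φ) = tan²(45° + 28.6°/2) = 2.837.

2.84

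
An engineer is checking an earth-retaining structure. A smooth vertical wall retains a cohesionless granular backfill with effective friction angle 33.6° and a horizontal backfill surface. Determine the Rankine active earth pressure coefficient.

0.288

K_a = (1 − sin φ)/(1 + sin φ) = (1 − sin 33.6°)/(1 + sin 33.6°) = 0.2875.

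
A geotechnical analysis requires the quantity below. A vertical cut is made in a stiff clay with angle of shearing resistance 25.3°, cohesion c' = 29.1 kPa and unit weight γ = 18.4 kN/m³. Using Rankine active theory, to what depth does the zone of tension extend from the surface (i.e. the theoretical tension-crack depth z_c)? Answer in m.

4.99 m

K_a = tan²(45° − 25.3°/2) = 0.4012; √K_a = 0.6334.
The active pressure is zero where K_a γ z = 2c√K_a, so z_c = 2c/(γ√K_a) = 2×29.1/(18.4×0.6334) = 4.994 m.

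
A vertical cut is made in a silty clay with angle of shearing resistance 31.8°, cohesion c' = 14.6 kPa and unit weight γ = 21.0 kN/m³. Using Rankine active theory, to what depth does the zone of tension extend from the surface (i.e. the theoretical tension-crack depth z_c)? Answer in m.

2.50 m

K_a = tan²(45° − 31.8°/2) = 0.3098; √K_a = 0.5566.
The active pressure is zero where K_a γ z = 2c√K_a, so z_c = 2c/(γ√K_a) = 2×14.6/(21.0×0.5566) = 2.498 m.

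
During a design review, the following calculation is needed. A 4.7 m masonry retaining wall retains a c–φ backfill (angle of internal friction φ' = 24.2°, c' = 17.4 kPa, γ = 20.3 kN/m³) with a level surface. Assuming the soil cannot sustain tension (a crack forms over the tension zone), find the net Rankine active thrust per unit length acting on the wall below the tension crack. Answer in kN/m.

17.9 kN/m

K_a = 0.4185; √K_a = 0.6469.
Tension-crack depth z_c = 2c/(γ√K_a) = 2×17.4/(20.3×0.6469) = 2.650 m.
σ_a at base = K_a γ H − 2c√K_a = 0.4185×20.3×4.7 − 2×17.4×0.6469 = 17.42 kPa.
P_a = ½ × 17.42 × (H − z_c) = 0.5×17.42×2.050 = 17.85 kN/m.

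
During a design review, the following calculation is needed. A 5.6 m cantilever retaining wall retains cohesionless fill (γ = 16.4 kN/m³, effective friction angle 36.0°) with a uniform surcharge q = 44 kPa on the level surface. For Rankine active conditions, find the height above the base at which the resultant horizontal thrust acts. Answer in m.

K_a = 0.2596.
Triangular part P₁ = ½K_aγH² = 66.76 at H/3 = 1.867 m; rectangular part P₂ = K_a q H = 63.97 at H/2 = 2.800 m.
ȳ = (P₁·1.867 + P₂·2.800)/(P₁+P₂) = 2.323 m.

2.32 m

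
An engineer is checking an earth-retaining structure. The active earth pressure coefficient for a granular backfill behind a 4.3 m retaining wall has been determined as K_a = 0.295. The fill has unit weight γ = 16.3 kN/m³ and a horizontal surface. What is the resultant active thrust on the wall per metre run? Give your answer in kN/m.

44.5 kN/m

P = ½ K_a γ H² = 0.5 × 0.295 × 16.3 × 4.3² = 44.45 kN/m.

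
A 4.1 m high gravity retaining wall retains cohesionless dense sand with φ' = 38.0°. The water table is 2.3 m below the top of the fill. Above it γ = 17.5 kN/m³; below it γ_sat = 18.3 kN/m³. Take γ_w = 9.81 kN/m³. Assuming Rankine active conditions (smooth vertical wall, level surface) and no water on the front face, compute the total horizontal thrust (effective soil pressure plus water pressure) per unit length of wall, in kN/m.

K_a = tan²(45° − φ/2) = 0.2379.
γ' = 18.3 − 9.81 = 8.490 kN/m³. Depth below WT = 1.8 m.
σ'_h at WT = K_a γ d_w = 9.575 kPa; at base = 9.575 + K_a γ' × 1.8 = 13.21 kPa.
P₁ (0–2.3 m) = ½×9.575×2.3 = 11.01. P₂ (2.3–4.1 m) = ½(9.575+13.21)×1.8 = 20.51.
P_w = ½ γ_w h₂² = 0.5×9.81×1.8² = 15.89. Total = 11.01+20.51+15.89 = 47.41 kN/m.

47.4 kN/m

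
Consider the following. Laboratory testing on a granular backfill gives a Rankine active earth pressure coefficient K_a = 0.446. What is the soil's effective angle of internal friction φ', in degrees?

K_a = tan²(45° − φ/2) ⇒ 45° − φ/2 = arctan(√0.446) = 33.74°.
φ = 2(45° − 33.74°) = 22.53°.

22.5°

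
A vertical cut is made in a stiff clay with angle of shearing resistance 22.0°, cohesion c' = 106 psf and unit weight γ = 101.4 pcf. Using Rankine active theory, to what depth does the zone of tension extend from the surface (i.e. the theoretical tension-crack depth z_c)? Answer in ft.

K_a = tan²(45° − 22.0°/2) = 0.4550; √K_a = 0.6745.
The active pressure is zero where K_a γ z = 2c√K_a, so z_c = 2c/(γ√K_a) = 2×106/(101.4×0.6745) = 3.100 ft.

3.10 ft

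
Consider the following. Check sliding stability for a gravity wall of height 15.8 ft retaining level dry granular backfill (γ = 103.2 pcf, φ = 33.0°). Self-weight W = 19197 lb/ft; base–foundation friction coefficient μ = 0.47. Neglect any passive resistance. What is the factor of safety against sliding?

K_a = tan²(45° − 33.0°/2) = 0.2948.
P_a = ½K_aγH² = 0.5×0.2948×103.2×15.8² = 3797 lb/ft, acting at H/3 = 5.267 ft above the base.
FS_sliding = μW / P_a = 0.47×19197 / 3797 = 2.376.

2.38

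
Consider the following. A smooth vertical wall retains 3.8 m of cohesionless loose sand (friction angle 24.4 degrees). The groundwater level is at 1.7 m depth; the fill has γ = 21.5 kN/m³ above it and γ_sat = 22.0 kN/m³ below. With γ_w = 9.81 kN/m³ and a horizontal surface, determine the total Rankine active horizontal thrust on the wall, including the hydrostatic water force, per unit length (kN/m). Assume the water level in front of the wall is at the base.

K_a = tan²(45° − φ/2) = 0.4153.
γ' = 22.0 − 9.81 = 12.19 kN/m³. Depth below WT = 2.1 m.
σ'_h at WT = K_a γ d_w = 15.18 kPa; at base = 15.18 + K_a γ' × 2.1 = 25.81 kPa.
P₁ (0–1.7 m) = ½×15.18×1.7 = 12.90. P₂ (1.7–3.8 m) = ½(15.18+25.81)×2.1 = 43.04.
P_w = ½ γ_w h₂² = 0.5×9.81×2.1² = 21.63. Total = 12.90+43.04+21.63 = 77.58 kN/m.

77.6 kN/m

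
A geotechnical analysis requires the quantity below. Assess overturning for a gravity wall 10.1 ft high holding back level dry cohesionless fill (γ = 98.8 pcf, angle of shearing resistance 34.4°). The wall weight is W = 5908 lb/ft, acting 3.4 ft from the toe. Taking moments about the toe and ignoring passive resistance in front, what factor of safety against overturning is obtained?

K_a = tan²(45° − 34.4°/2) = 0.2780.
P_a = ½K_aγH² = 0.5×0.2780×98.8×10.1² = 1401 lb/ft, acting at H/3 = 3.367 ft above the base.
Overturning moment M_o = P_a × H/3 = 1401 × 3.367 = 4716.
Resisting moment M_r = W × 3.4 = 5908 × 3.4 = 20090.
FS_overturning = M_r/M_o = 20090/4716 = 4.259.

4.26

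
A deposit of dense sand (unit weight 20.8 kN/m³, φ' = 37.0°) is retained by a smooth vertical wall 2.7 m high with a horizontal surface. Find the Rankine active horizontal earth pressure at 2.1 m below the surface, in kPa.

K_a = (1 − sin φ)/(1 + sin φ) = 0.2486.
σ_h = K_a γ z = 0.2486 × 20.8 × 2.1 = 10.86 kPa.

10.9 kPa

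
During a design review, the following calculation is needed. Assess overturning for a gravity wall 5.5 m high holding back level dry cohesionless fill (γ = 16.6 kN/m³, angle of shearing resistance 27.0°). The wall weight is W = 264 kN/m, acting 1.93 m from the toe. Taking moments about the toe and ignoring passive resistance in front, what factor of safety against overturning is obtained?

K_a = tan²(45° − 27.0°/2) = 0.3755.
P_a = ½K_aγH² = 0.5×0.3755×16.6×5.5² = 94.28 kN/m, acting at H/3 = 1.833 m above the base.
Overturning moment M_o = P_a × H/3 = 94.28 × 1.833 = 172.9.
Resisting moment M_r = W × 1.93 = 264 × 1.93 = 509.5.
FS_overturning = M_r/M_o = 509.5/172.9 = 2.948.

2.95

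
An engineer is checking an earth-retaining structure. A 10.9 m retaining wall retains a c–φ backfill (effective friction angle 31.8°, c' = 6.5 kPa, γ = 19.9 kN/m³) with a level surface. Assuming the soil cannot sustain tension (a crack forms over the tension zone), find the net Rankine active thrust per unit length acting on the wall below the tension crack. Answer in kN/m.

292 kN/m

K_a = 0.3098; √K_a = 0.5566.
Tension-crack depth z_c = 2c/(γ√K_a) = 2×6.5/(19.9×0.5566) = 1.174 m.
σ_a at base = K_a γ H − 2c√K_a = 0.3098×19.9×10.9 − 2×6.5×0.5566 = 59.96 kPa.
P_a = ½ × 59.96 × (H − z_c) = 0.5×59.96×9.726 = 291.6 kN/m.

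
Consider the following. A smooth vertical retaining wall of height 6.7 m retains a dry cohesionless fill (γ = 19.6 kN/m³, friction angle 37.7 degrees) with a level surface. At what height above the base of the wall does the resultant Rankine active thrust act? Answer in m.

K_a = 0.2411.
The pressure distribution is triangular, so the resultant acts at H/3 above the base = 6.7/3 = 2.233 m.

2.23 m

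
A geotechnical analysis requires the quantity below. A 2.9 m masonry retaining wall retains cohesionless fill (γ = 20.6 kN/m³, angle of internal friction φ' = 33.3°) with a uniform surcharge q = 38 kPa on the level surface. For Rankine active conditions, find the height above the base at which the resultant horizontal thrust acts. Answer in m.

1.24 m

K_a = 0.2911.
Triangular part P₁ = ½K_aγH² = 25.22 at H/3 = 0.9667 m; rectangular part P₂ = K_a q H = 32.08 at H/2 = 1.450 m.
ȳ = (P₁·0.9667 + P₂·1.450)/(P₁+P₂) = 1.237 m.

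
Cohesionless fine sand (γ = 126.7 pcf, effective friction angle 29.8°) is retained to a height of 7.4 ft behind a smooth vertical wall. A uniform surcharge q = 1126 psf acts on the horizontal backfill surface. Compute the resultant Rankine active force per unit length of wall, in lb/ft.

K_a = tan²(45° − φ/2) = 0.3360.
Soil triangle: ½ K_a γ H² = 0.5×0.3360×126.7×7.4² = 1166 lb/ft.
Surcharge rectangle: K_a q H = 0.3360×1126×7.4 = 2800 lb/ft.
Total = 1166 + 2800 = 3966 lb/ft.

3970 lb/ft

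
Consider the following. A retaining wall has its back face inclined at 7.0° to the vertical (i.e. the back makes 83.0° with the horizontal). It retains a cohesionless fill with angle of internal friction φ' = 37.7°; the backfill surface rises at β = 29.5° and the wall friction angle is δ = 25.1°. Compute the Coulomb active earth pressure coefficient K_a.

0.450

K_a = sin²(α+φ) / [sin²α · sin(α−δ) · (1 + √{sin(φ+δ)sin(φ−β) / (sin(α−δ)sin(α+β))})²].
With α = 83.0°, φ = 37.7°, δ = 25.1°, β = 29.5°: K_a = 0.4503.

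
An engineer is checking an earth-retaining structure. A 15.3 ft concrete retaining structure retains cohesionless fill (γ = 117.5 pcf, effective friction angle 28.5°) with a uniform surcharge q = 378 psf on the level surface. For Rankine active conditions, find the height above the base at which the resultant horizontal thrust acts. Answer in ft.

5.85 ft

K_a = 0.3540.
Triangular part P₁ = ½K_aγH² = 4868 at H/3 = 5.100 ft; rectangular part P₂ = K_a q H = 2047 at H/2 = 7.650 ft.
ȳ = (P₁·5.100 + P₂·7.650)/(P₁+P₂) = 5.855 ft.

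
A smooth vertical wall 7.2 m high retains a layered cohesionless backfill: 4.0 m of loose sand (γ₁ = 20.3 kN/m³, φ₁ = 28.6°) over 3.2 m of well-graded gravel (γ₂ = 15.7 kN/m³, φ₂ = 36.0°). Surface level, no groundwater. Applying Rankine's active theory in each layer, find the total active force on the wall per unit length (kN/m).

K_a1 = tan²(45°−28.6°/2) = 0.3525; K_a2 = tan²(45°−36.0°/2) = 0.2596.
Layer 1: σ at base = K_a1 γ₁ h₁ = 28.63 kPa; P₁ = ½×28.63×4.0 = 57.25.
Layer 2: σ_v at top = γ₁h₁ = 81.20; σ_h top = K_a2×81.20 = 21.08; σ_h base = K_a2×(81.20+15.7×3.2) = 34.12.
P₂ = ½(21.08+34.12)×3.2 = 88.33. Total P_a = 57.25+88.33 = 145.6 kN/m.

146 kN/m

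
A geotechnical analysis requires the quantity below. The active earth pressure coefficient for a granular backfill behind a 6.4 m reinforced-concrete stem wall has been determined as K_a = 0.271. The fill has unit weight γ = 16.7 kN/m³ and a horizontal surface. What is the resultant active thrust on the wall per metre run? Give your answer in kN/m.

92.7 kN/m

P = ½ K_a γ H² = 0.5 × 0.271 × 16.7 × 6.4² = 92.69 kN/m.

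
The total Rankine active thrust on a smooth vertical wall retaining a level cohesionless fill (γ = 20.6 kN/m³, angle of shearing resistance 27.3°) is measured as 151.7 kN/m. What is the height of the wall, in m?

6.30 m

K_a = 0.3711. P_a = ½ K_a γ H² ⇒ H = √(2P_a/(K_a γ)).
H = √(2×151.7/(0.3711×20.6)) = 6.300 m.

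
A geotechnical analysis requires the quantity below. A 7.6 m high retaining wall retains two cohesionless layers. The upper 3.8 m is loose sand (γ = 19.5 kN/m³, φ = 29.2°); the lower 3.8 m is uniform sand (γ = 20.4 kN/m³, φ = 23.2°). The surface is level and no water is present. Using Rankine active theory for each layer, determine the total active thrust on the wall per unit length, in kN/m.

235 kN/m

K_a1 = tan²(45°−29.2°/2) = 0.3442; K_a2 = tan²(45°−23.2°/2) = 0.4348.
Layer 1: σ at base = K_a1 γ₁ h₁ = 25.51 kPa; P₁ = ½×25.51×3.8 = 48.46.
Layer 2: σ_v at top = γ₁h₁ = 74.10; σ_h top = K_a2×74.10 = 32.22; σ_h base = K_a2×(74.10+20.4×3.8) = 65.92.
P₂ = ½(32.22+65.92)×3.8 = 186.5. Total P_a = 48.46+186.5 = 234.9 kN/m.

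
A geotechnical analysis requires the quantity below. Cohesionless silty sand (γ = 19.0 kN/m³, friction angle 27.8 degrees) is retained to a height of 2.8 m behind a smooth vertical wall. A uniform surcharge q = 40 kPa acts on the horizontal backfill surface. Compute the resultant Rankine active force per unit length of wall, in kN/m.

67.9 kN/m

K_a = tan²(45° − φ/2) = 0.3639.
Soil triangle: ½ K_a γ H² = 0.5×0.3639×19.0×2.8² = 27.10 kN/m.
Surcharge rectangle: K_a q H = 0.3639×40×2.8 = 40.76 kN/m.
Total = 27.10 + 40.76 = 67.86 kN/m.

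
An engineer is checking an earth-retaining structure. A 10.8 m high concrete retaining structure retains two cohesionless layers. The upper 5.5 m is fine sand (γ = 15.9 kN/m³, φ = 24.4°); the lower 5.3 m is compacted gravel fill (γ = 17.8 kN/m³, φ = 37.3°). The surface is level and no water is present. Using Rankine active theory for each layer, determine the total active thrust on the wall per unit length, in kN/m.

275 kN/m

K_a1 = tan²(45°−24.4°/2) = 0.4153; K_a2 = tan²(45°−37.3°/2) = 0.2453.
Layer 1: σ at base = K_a1 γ₁ h₁ = 36.32 kPa; P₁ = ½×36.32×5.5 = 99.88.
Layer 2: σ_v at top = γ₁h₁ = 87.45; σ_h top = K_a2×87.45 = 21.45; σ_h base = K_a2×(87.45+17.8×5.3) = 44.60.
P₂ = ½(21.45+44.60)×5.3 = 175.0. Total P_a = 99.88+175.0 = 274.9 kN/m.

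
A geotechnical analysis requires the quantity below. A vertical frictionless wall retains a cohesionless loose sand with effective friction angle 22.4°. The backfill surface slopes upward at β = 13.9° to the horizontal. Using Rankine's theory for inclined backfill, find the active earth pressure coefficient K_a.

K_a = cos β · (cos β − √(cos²β − cos²φ)) / (cos β + √(cos²β − cos²φ)).
cos β = 0.9707, cos φ = 0.9245, √(cos²β − cos²φ) = 0.2958.
K_a = 0.9707 × (0.9707 − 0.2958)/(0.9707 + 0.2958) = 0.5173.

0.517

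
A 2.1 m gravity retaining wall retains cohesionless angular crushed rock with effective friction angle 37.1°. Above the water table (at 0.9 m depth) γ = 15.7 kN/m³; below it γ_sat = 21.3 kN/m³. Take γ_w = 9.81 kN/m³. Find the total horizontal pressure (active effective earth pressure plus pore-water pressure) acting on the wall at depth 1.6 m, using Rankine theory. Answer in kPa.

K_a = (1 − sin φ)/(1 + sin φ) = 0.2475.
γ' = 21.3 − 9.81 = 11.49 kN/m³.
Effective vertical stress at 1.6 m: σ'_v = 15.7×0.9 + 11.49×0.700 = 22.17 kPa.
σ'_h = K_a σ'_v = 0.2475 × 22.17 = 5.488 kPa; u = γ_w × 0.700 = 6.867 kPa.
Total σ_h = 5.488 + 6.867 = 12.35 kPa.

12.4 kPa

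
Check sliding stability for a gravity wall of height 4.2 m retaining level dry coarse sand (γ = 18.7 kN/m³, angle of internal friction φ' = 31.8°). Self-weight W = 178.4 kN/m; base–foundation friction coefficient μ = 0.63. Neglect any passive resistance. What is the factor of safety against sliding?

2.20

K_a = tan²(45° − 31.8°/2) = 0.3098.
P_a = ½K_aγH² = 0.5×0.3098×18.7×4.2² = 51.10 kN/m, acting at H/3 = 1.400 m above the base.
FS_sliding = μW / P_a = 0.63×178.4 / 51.10 = 2.200.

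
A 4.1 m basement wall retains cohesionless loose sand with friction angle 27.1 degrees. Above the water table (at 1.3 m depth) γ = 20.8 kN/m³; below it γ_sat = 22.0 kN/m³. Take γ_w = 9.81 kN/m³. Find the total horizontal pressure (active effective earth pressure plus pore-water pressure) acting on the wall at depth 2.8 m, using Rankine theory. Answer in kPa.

K_a = (1 − sin φ)/(1 + sin φ) = 0.3741.
γ' = 22.0 − 9.81 = 12.19 kN/m³.
Effective vertical stress at 2.8 m: σ'_v = 20.8×1.3 + 12.19×1.50 = 45.33 kPa.
σ'_h = K_a σ'_v = 0.3741 × 45.33 = 16.95 kPa; u = γ_w × 1.50 = 14.71 kPa.
Total σ_h = 16.95 + 14.71 = 31.67 kPa.

31.7 kPa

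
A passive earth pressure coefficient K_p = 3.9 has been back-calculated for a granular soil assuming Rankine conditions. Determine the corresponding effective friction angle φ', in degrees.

36.3°

K_p = (1+sin φ)/(1−sin φ) ⇒ sin φ = (K_p − 1)/(K_p + 1) = 0.5918.
φ = arcsin(0.5918) = 36.29°.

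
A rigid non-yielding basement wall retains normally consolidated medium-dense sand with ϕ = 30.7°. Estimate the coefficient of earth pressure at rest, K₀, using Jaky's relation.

0.489

K₀ = 1 − sin φ' = 1 − sin 30.7° = 0.4895.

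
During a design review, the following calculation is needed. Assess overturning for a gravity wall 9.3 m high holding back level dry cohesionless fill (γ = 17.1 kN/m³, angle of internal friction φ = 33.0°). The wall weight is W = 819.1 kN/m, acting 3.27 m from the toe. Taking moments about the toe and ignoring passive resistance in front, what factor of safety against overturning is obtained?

K_a = tan²(45° − 33.0°/2) = 0.2948.
P_a = ½K_aγH² = 0.5×0.2948×17.1×9.3² = 218.0 kN/m, acting at H/3 = 3.100 m above the base.
Overturning moment M_o = P_a × H/3 = 218.0 × 3.100 = 675.8.
Resisting moment M_r = W × 3.27 = 819.1 × 3.27 = 2678.
FS_overturning = M_r/M_o = 2678/675.8 = 3.963.

3.96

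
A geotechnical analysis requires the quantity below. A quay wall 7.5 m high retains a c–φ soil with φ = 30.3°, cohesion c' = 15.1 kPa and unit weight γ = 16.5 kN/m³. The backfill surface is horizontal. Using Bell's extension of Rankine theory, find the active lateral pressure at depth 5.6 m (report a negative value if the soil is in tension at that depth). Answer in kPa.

13.1 kPa

K_a = (1 − sin φ)/(1 + sin φ) = 0.3293.
σ_a = K_a γ z − 2c√K_a = 0.3293×16.5×5.6 − 2×15.1×0.5739 = 13.10 kPa.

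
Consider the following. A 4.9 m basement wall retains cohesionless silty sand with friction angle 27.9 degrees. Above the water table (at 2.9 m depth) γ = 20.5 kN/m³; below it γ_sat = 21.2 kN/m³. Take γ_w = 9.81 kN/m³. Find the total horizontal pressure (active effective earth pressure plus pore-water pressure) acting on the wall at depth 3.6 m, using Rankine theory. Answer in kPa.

31.3 kPa

K_a = (1 − sin φ)/(1 + sin φ) = 0.3625.
γ' = 21.2 − 9.81 = 11.39 kN/m³.
Effective vertical stress at 3.6 m: σ'_v = 20.5×2.9 + 11.39×0.700 = 67.42 kPa.
σ'_h = K_a σ'_v = 0.3625 × 67.42 = 24.44 kPa; u = γ_w × 0.700 = 6.867 kPa.
Total σ_h = 24.44 + 6.867 = 31.31 kPa.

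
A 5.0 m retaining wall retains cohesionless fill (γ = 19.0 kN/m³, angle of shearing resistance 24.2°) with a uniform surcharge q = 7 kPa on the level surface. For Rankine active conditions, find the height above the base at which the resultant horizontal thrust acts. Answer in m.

1.77 m

K_a = 0.4185.
Triangular part P₁ = ½K_aγH² = 99.40 at H/3 = 1.667 m; rectangular part P₂ = K_a q H = 14.65 at H/2 = 2.500 m.
ȳ = (P₁·1.667 + P₂·2.500)/(P₁+P₂) = 1.774 m.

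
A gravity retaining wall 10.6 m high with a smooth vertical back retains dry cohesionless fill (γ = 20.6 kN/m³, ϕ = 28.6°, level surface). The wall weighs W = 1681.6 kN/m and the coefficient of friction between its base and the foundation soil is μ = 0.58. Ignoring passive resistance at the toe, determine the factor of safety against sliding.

2.39

K_a = tan²(45° − 28.6°/2) = 0.3525.
P_a = ½K_aγH² = 0.5×0.3525×20.6×10.6² = 408.0 kN/m, acting at H/3 = 3.533 m above the base.
FS_sliding = μW / P_a = 0.58×1681.6 / 408.0 = 2.390.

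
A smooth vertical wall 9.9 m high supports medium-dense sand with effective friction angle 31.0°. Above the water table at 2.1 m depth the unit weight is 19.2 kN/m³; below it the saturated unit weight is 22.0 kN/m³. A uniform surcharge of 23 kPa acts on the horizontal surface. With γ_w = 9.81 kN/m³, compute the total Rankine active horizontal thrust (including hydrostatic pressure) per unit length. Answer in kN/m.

604 kN/m

K_a = tan²(45° − φ/2) = 0.3201.
γ' = 22.0 − 9.81 = 12.19 kN/m³. h₂ = H − d_w = 7.8 m.
σ'_h: at surface K_a·q = 7.362; at WT K_a(q+γd_w) = 20.27; at base K_a(q+γd_w+γ'h₂) = 50.70 kPa.
P₁ = ½(7.362+20.27)×2.1 = 29.01; P₂ = ½(20.27+50.70)×7.8 = 276.8; P_w = ½γ_w h₂² = 298.4.
Total = 29.01+276.8+298.4 = 604.2 kN/m.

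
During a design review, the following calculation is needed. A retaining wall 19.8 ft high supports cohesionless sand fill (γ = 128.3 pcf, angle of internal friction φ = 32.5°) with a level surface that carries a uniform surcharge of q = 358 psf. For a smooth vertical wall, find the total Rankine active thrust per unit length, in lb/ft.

9700 lb/ft

K_a = tan²(45° − φ/2) = 0.3010.
Soil triangle: ½ K_a γ H² = 0.5×0.3010×128.3×19.8² = 7570 lb/ft.
Surcharge rectangle: K_a q H = 0.3010×358×19.8 = 2133 lb/ft.
Total = 7570 + 2133 = 9703 lb/ft.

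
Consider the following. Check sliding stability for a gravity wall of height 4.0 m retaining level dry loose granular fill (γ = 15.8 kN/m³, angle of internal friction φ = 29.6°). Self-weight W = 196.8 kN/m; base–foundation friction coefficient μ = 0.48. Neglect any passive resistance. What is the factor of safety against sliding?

2.21

K_a = tan²(45° − 29.6°/2) = 0.3387.
P_a = ½K_aγH² = 0.5×0.3387×15.8×4.0² = 42.82 kN/m, acting at H/3 = 1.333 m above the base.
FS_sliding = μW / P_a = 0.48×196.8 / 42.82 = 2.206.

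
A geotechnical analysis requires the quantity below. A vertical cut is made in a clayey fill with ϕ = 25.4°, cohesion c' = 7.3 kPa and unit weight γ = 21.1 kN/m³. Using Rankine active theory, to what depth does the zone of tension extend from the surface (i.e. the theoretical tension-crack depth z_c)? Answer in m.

1.09 m

K_a = tan²(45° − 25.4°/2) = 0.3996; √K_a = 0.6322.
The active pressure is zero where K_a γ z = 2c√K_a, so z_c = 2c/(γ√K_a) = 2×7.3/(21.1×0.6322) = 1.095 m.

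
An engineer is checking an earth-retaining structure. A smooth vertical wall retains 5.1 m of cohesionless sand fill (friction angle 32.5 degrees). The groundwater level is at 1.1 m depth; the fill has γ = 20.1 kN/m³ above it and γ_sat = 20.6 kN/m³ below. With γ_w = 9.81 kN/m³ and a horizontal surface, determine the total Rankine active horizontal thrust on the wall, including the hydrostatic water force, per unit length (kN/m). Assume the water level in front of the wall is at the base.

K_a = tan²(45° − φ/2) = 0.3010.
γ' = 20.6 − 9.81 = 10.79 kN/m³. Depth below WT = 4.0 m.
σ'_h at WT = K_a γ d_w = 6.655 kPa; at base = 6.655 + K_a γ' × 4.0 = 19.65 kPa.
P₁ (0–1.1 m) = ½×6.655×1.1 = 3.660. P₂ (1.1–5.1 m) = ½(6.655+19.65)×4.0 = 52.60.
P_w = ½ γ_w h₂² = 0.5×9.81×4.0² = 78.48. Total = 3.660+52.60+78.48 = 134.7 kN/m.

135 kN/m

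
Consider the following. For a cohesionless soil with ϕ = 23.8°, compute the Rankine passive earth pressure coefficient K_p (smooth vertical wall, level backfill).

K_p = (1 + sin φ)/(1 − sin φ) = tan²(45° + 23.8°/2) = 2.353.

2.35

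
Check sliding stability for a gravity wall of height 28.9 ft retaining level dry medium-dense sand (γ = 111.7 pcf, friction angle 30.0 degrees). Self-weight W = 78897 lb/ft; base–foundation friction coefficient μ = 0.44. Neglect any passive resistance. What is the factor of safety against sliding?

2.23

K_a = tan²(45° − 30.0°/2) = 0.3333.
P_a = ½K_aγH² = 0.5×0.3333×111.7×28.9² = 15550 lb/ft, acting at H/3 = 9.633 ft above the base.
FS_sliding = μW / P_a = 0.44×78897 / 15550 = 2.233.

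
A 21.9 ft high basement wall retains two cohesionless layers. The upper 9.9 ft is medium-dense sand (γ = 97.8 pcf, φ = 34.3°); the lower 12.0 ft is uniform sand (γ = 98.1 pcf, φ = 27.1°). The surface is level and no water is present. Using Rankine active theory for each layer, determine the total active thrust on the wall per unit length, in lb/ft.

K_a1 = tan²(45°−34.3°/2) = 0.2792; K_a2 = tan²(45°−27.1°/2) = 0.3741.
Layer 1: σ at base = K_a1 γ₁ h₁ = 270.3 psf; P₁ = ½×270.3×9.9 = 1338.
Layer 2: σ_v at top = γ₁h₁ = 968.2; σ_h top = K_a2×968.2 = 362.2; σ_h base = K_a2×(968.2+98.1×12.0) = 802.5.
P₂ = ½(362.2+802.5)×12.0 = 6988. Total P_a = 1338+6988 = 8326 lb/ft.

8330 lb/ft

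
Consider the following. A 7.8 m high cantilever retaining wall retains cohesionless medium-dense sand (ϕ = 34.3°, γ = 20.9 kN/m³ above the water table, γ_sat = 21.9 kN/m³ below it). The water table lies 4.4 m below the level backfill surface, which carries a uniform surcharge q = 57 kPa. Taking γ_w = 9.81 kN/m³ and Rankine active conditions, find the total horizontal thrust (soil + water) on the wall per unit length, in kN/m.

344 kN/m

K_a = tan²(45° − φ/2) = 0.2792.
γ' = 21.9 − 9.81 = 12.09 kN/m³. h₂ = H − d_w = 3.4 m.
σ'_h: at surface K_a·q = 15.91; at WT K_a(q+γd_w) = 41.58; at base K_a(q+γd_w+γ'h₂) = 53.06 kPa.
P₁ = ½(15.91+41.58)×4.4 = 126.5; P₂ = ½(41.58+53.06)×3.4 = 160.9; P_w = ½γ_w h₂² = 56.70.
Total = 126.5+160.9+56.70 = 344.1 kN/m.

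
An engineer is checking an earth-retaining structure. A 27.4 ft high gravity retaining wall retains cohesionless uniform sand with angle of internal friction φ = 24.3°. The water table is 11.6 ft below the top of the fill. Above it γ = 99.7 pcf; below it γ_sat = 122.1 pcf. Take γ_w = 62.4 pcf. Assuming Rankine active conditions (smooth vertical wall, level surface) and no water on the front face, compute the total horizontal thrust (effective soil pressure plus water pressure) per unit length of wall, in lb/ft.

21300 lb/ft

K_a = tan²(45° − φ/2) = 0.4169.
γ' = 122.1 − 62.4 = 59.70 pcf. Depth below WT = 15.8 ft.
σ'_h at WT = K_a γ d_w = 482.2 psf; at base = 482.2 + K_a γ' × 15.8 = 875.4 psf.
P₁ (0–11.6 ft) = ½×482.2×11.6 = 2797. P₂ (11.6–27.4 ft) = ½(482.2+875.4)×15.8 = 10730.
P_w = ½ γ_w h₂² = 0.5×62.4×15.8² = 7789. Total = 2797+10730+7789 = 21310 lb/ft.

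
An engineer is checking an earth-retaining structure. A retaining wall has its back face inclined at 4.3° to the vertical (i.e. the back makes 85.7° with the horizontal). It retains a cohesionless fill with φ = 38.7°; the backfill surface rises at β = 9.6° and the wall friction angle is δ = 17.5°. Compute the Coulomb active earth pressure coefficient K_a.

K_a = sin²(α+φ) / [sin²α · sin(α−δ) · (1 + √{sin(φ+δ)sin(φ−β) / (sin(α−δ)sin(α+β))})²].
With α = 85.7°, φ = 38.7°, δ = 17.5°, β = 9.6°: K_a = 0.2672.

0.267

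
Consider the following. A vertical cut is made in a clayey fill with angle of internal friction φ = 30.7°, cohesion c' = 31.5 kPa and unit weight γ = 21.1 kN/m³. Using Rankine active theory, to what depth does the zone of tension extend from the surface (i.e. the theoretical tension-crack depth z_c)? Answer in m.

K_a = tan²(45° − 30.7°/2) = 0.3240; √K_a = 0.5692.
The active pressure is zero where K_a γ z = 2c√K_a, so z_c = 2c/(γ√K_a) = 2×31.5/(21.1×0.5692) = 5.245 m.

5.25 m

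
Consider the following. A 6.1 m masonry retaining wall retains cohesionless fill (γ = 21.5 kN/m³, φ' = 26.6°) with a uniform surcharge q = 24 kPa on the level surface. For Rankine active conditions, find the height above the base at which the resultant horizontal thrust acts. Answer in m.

K_a = 0.3814.
Triangular part P₁ = ½K_aγH² = 152.6 at H/3 = 2.033 m; rectangular part P₂ = K_a q H = 55.84 at H/2 = 3.050 m.
ȳ = (P₁·2.033 + P₂·3.050)/(P₁+P₂) = 2.306 m.

2.31 m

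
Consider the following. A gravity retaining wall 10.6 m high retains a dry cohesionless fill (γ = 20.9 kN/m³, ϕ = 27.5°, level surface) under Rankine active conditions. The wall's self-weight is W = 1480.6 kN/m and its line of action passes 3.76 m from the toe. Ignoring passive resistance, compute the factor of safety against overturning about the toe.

K_a = tan²(45° − 27.5°/2) = 0.3682.
P_a = ½K_aγH² = 0.5×0.3682×20.9×10.6² = 432.4 kN/m, acting at H/3 = 3.533 m above the base.
Overturning moment M_o = P_a × H/3 = 432.4 × 3.533 = 1528.
Resisting moment M_r = W × 3.76 = 1480.6 × 3.76 = 5567.
FS_overturning = M_r/M_o = 5567/1528 = 3.644.

3.64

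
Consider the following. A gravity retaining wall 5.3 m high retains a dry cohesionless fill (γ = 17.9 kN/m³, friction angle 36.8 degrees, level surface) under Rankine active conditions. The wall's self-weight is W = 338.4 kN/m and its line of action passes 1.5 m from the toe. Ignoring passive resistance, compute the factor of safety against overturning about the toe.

K_a = tan²(45° − 36.8°/2) = 0.2508.
P_a = ½K_aγH² = 0.5×0.2508×17.9×5.3² = 63.04 kN/m, acting at H/3 = 1.767 m above the base.
Overturning moment M_o = P_a × H/3 = 63.04 × 1.767 = 111.4.
Resisting moment M_r = W × 1.5 = 338.4 × 1.5 = 507.6.
FS_overturning = M_r/M_o = 507.6/111.4 = 4.558.

4.56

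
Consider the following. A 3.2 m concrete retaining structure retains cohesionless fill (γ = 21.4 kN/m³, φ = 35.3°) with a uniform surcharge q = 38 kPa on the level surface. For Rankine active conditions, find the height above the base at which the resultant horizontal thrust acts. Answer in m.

K_a = 0.2675.
Triangular part P₁ = ½K_aγH² = 29.31 at H/3 = 1.067 m; rectangular part P₂ = K_a q H = 32.53 at H/2 = 1.600 m.
ȳ = (P₁·1.067 + P₂·1.600)/(P₁+P₂) = 1.347 m.

1.35 m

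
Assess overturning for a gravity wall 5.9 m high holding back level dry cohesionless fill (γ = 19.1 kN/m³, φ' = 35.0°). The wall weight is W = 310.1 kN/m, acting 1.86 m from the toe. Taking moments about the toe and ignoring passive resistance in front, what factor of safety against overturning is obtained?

K_a = tan²(45° − 35.0°/2) = 0.2710.
P_a = ½K_aγH² = 0.5×0.2710×19.1×5.9² = 90.09 kN/m, acting at H/3 = 1.967 m above the base.
Overturning moment M_o = P_a × H/3 = 90.09 × 1.967 = 177.2.
Resisting moment M_r = W × 1.86 = 310.1 × 1.86 = 576.8.
FS_overturning = M_r/M_o = 576.8/177.2 = 3.256.

3.26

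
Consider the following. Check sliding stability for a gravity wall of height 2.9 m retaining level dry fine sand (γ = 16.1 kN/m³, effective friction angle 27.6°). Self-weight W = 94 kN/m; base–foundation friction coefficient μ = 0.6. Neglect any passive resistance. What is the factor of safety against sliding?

2.27

K_a = tan²(45° − 27.6°/2) = 0.3668.
P_a = ½K_aγH² = 0.5×0.3668×16.1×2.9² = 24.83 kN/m, acting at H/3 = 0.9667 m above the base.
FS_sliding = μW / P_a = 0.6×94 / 24.83 = 2.271.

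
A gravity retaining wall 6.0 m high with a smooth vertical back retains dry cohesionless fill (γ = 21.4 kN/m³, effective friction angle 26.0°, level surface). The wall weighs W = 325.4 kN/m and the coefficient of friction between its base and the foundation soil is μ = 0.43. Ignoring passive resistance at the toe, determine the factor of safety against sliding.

0.930

K_a = tan²(45° − 26.0°/2) = 0.3905.
P_a = ½K_aγH² = 0.5×0.3905×21.4×6.0² = 150.4 kN/m, acting at H/3 = 2.000 m above the base.
FS_sliding = μW / P_a = 0.43×325.4 / 150.4 = 0.9303.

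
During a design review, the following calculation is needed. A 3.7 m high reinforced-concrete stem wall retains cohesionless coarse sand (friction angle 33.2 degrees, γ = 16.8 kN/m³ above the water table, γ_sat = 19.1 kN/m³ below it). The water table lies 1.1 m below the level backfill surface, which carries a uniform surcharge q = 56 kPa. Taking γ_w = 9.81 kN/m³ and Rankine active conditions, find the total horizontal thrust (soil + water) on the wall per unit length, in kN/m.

K_a = tan²(45° − φ/2) = 0.2924.
γ' = 19.1 − 9.81 = 9.290 kN/m³. h₂ = H − d_w = 2.6 m.
σ'_h: at surface K_a·q = 16.37; at WT K_a(q+γd_w) = 21.77; at base K_a(q+γd_w+γ'h₂) = 28.84 kPa.
P₁ = ½(16.37+21.77)×1.1 = 20.98; P₂ = ½(21.77+28.84)×2.6 = 65.79; P_w = ½γ_w h₂² = 33.16.
Total = 20.98+65.79+33.16 = 119.9 kN/m.

120 kN/m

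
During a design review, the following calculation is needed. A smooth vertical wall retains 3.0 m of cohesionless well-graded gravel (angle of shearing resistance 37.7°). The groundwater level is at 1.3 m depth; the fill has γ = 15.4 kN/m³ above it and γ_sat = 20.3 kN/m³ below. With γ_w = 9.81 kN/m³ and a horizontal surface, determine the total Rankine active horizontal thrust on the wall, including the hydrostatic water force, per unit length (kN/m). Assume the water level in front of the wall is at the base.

29.2 kN/m

K_a = tan²(45° − φ/2) = 0.2411.
γ' = 20.3 − 9.81 = 10.49 kN/m³. Depth below WT = 1.7 m.
σ'_h at WT = K_a γ d_w = 4.826 kPa; at base = 4.826 + K_a γ' × 1.7 = 9.125 kPa.
P₁ (0–1.3 m) = ½×4.826×1.3 = 3.137. P₂ (1.3–3.0 m) = ½(4.826+9.125)×1.7 = 11.86.
P_w = ½ γ_w h₂² = 0.5×9.81×1.7² = 14.18. Total = 3.137+11.86+14.18 = 29.17 kN/m.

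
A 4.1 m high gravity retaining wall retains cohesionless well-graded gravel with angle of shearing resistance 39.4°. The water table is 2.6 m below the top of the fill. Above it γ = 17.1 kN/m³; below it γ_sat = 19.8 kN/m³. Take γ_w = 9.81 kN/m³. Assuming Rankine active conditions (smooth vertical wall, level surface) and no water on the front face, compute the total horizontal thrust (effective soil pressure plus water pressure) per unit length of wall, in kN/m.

K_a = tan²(45° − φ/2) = 0.2234.
γ' = 19.8 − 9.81 = 9.990 kN/m³. Depth below WT = 1.5 m.
σ'_h at WT = K_a γ d_w = 9.934 kPa; at base = 9.934 + K_a γ' × 1.5 = 13.28 kPa.
P₁ (0–2.6 m) = ½×9.934×2.6 = 12.91. P₂ (2.6–4.1 m) = ½(9.934+13.28)×1.5 = 17.41.
P_w = ½ γ_w h₂² = 0.5×9.81×1.5² = 11.04. Total = 12.91+17.41+11.04 = 41.36 kN/m.

41.4 kN/m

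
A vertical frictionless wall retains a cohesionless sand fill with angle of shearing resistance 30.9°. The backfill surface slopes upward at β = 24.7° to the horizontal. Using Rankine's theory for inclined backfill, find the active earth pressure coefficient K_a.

0.459

K_a = cos β · (cos β − √(cos²β − cos²φ)) / (cos β + √(cos²β − cos²φ)).
cos β = 0.9085, cos φ = 0.8581, √(cos²β − cos²φ) = 0.2985.
K_a = 0.9085 × (0.9085 − 0.2985)/(0.9085 + 0.2985) = 0.4591.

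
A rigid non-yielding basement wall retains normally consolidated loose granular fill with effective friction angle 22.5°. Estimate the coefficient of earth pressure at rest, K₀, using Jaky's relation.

K₀ = 1 − sin φ' = 1 − sin 22.5° = 0.6173.

0.617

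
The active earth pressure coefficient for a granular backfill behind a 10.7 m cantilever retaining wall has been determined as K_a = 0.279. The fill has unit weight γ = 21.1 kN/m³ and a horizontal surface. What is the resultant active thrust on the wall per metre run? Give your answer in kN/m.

337 kN/m

P = ½ K_a γ H² = 0.5 × 0.279 × 21.1 × 10.7² = 337.0 kN/m.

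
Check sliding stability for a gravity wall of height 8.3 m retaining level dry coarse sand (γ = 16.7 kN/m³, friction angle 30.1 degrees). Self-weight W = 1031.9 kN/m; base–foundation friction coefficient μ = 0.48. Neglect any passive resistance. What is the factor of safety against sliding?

K_a = tan²(45° − 30.1°/2) = 0.3320.
P_a = ½K_aγH² = 0.5×0.3320×16.7×8.3² = 191.0 kN/m, acting at H/3 = 2.767 m above the base.
FS_sliding = μW / P_a = 0.48×1031.9 / 191.0 = 2.594.

2.59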